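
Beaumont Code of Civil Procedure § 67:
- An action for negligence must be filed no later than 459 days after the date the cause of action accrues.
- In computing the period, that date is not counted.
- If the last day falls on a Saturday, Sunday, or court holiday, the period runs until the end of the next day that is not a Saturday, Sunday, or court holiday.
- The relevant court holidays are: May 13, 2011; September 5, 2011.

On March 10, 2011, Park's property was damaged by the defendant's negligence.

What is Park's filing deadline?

June 11, 2012

459 days after March 10, 2011 is June 11, 2012.
June 11, 2012 is a Monday and not a court holiday, so no extension applies.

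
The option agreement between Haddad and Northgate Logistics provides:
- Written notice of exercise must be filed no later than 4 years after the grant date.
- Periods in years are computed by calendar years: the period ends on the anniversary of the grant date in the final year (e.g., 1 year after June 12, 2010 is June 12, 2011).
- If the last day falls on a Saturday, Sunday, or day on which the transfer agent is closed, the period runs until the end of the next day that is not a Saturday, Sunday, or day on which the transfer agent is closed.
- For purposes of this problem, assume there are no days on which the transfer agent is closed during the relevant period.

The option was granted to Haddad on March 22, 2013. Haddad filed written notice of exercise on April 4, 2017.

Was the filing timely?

4 years after March 22, 2013 is March 22, 2017.
March 22, 2017 is a Wednesday and not a day on which the transfer agent is closed, so no extension applies.
The deadline is March 22, 2017; the filing on April 4, 2017 is after that date.

No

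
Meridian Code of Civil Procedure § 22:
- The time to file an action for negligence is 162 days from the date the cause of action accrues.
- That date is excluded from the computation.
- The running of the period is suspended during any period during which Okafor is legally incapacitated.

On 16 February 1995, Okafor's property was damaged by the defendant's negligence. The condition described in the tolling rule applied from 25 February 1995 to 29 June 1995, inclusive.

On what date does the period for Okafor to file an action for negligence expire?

162 days after 16 February 1995 is July 28, 1995.
From February 25, 1995 through June 29, 1995 inclusive is 125 days; tolling adds 125 days: July 28, 1995 + 125 days = November 30, 1995.

November 30, 1995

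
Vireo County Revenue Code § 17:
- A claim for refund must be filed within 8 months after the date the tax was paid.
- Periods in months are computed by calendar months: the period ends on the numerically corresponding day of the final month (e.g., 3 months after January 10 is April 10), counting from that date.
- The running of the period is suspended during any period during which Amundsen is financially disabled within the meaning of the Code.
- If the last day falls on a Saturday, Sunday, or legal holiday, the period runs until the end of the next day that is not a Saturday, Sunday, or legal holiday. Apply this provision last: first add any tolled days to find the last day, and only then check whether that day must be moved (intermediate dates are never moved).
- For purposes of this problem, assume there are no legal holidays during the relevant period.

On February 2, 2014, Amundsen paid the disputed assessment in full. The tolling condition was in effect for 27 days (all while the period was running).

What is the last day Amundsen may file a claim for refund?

October 29, 2014

8 months after February 2, 2014 is October 2, 2014.
Tolling adds 27 days: October 2, 2014 + 27 days = October 29, 2014.
October 29, 2014 is a Wednesday and not a legal holiday, so no extension applies.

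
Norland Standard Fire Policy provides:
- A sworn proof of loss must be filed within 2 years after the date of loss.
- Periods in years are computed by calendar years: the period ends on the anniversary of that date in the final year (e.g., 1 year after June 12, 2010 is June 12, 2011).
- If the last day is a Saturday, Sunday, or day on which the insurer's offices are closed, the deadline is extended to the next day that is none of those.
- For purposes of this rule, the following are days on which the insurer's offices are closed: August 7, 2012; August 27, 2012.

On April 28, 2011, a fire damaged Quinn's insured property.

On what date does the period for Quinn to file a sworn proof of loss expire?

April 29, 2013

2 years after April 28, 2011 is April 28, 2013.
April 28, 2013 is Sunday. The next qualifying day is April 29, 2013.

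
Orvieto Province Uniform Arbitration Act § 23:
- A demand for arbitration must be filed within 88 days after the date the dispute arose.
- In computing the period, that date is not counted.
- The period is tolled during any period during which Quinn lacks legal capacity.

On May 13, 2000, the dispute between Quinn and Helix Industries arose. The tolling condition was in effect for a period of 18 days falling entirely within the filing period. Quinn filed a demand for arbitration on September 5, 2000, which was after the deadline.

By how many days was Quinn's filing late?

88 days after May 13, 2000 is August 9, 2000.
Tolling adds 18 days: August 9, 2000 + 18 days = August 27, 2000.
The deadline is August 27, 2000; from August 27, 2000 to September 5, 2000 is 9 days.

9 days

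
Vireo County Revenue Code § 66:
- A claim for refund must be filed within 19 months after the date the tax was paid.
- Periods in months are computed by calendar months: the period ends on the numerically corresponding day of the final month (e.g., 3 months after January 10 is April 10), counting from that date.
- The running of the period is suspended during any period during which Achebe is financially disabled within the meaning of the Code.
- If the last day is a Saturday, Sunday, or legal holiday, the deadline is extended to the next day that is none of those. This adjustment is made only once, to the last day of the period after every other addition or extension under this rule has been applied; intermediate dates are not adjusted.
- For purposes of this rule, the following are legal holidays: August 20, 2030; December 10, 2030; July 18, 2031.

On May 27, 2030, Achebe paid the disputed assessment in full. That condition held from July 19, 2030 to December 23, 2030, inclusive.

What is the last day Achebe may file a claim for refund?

June 2, 2032

19 months after May 27, 2030 is December 27, 2031.
From July 19, 2030 through December 23, 2030 inclusive is 158 days; tolling adds 158 days: December 27, 2031 + 158 days = June 2, 2032.
June 2, 2032 is a Wednesday and not a legal holiday, so no extension applies.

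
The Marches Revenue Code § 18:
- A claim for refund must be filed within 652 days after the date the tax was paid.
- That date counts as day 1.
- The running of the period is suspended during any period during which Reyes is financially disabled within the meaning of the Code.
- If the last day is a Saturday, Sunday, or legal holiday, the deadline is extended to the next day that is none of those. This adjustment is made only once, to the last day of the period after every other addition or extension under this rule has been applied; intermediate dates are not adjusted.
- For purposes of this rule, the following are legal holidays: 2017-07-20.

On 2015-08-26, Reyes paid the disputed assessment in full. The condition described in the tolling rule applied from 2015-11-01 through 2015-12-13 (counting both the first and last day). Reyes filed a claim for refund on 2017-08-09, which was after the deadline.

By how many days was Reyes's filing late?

19 days

Counting 2015-08-26 as day 1, day 652 is June 7, 2017.
From November 1, 2015 through December 13, 2015 inclusive is 43 days; tolling adds 43 days: June 7, 2017 + 43 days = July 20, 2017.
July 20, 2017 is a listed holiday. The next qualifying day is July 21, 2017.
The deadline is July 21, 2017; from July 21, 2017 to August 9, 2017 is 19 days.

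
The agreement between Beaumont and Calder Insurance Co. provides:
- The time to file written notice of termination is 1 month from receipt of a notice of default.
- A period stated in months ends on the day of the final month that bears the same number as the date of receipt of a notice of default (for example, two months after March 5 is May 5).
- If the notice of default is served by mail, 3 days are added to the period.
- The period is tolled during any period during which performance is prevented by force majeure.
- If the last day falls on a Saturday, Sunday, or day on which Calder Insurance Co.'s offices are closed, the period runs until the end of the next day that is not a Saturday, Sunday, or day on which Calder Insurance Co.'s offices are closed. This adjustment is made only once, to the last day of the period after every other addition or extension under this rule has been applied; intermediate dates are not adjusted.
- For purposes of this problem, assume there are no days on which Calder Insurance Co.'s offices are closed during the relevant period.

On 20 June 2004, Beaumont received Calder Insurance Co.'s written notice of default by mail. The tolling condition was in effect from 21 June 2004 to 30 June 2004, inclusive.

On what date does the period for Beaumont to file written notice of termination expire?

August 2, 2004

1 month after 20 June 2004 is July 20, 2004.
Service was by mail, adding 3 days: July 20, 2004 + 3 days = July 23, 2004.
From June 21, 2004 through June 30, 2004 inclusive is 10 days; tolling adds 10 days: July 23, 2004 + 10 days = August 2, 2004.
August 2, 2004 is a Monday and not a day on which Calder Insurance Co.'s offices are closed, so no extension applies.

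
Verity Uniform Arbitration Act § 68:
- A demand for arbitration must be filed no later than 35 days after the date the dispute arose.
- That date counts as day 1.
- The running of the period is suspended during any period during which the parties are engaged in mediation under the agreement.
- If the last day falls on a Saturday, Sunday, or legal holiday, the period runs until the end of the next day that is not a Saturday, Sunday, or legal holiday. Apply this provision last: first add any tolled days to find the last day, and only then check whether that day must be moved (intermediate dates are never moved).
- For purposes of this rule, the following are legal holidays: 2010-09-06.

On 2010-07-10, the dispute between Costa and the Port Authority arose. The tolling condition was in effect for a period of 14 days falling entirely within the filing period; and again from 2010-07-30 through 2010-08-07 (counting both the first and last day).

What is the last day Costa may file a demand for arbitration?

September 7, 2010

Counting 2010-07-10 as day 1, day 35 is August 13, 2010.
Tolling adds 14 days: August 13, 2010 + 14 days = August 27, 2010.
From July 30, 2010 through August 7, 2010 inclusive is 9 days; tolling adds 9 days: August 27, 2010 + 9 days = September 5, 2010.
September 5, 2010 is Sunday; September 6, 2010 is a listed holiday. The next qualifying day is September 7, 2010.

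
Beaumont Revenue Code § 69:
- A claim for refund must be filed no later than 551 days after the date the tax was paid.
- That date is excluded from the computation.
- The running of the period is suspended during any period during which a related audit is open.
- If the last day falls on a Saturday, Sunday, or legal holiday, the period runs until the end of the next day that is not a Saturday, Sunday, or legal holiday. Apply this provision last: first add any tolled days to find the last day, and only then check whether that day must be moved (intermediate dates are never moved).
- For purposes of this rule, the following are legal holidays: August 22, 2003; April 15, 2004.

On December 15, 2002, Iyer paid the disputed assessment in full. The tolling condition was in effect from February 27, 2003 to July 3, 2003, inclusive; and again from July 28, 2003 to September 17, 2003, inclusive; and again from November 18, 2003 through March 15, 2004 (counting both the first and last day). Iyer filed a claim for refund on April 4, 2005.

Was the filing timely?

551 days after December 15, 2002 is June 18, 2004.
From February 27, 2003 through July 3, 2003 inclusive is 127 days; tolling adds 127 days: June 18, 2004 + 127 days = October 23, 2004.
From July 28, 2003 through September 17, 2003 inclusive is 52 days; tolling adds 52 days: October 23, 2004 + 52 days = December 14, 2004.
From November 18, 2003 through March 15, 2004 inclusive is 119 days; tolling adds 119 days: December 14, 2004 + 119 days = April 12, 2005.
April 12, 2005 is a Tuesday and not a legal holiday, so no extension applies.
The deadline is April 12, 2005; the filing on April 4, 2005 is on or before that date.

Yes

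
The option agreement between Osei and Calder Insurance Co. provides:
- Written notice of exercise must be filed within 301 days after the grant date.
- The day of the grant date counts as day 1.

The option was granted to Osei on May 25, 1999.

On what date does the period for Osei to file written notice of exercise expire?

Counting May 25, 1999 as day 1, day 301 is March 20, 2000.

March 20, 2000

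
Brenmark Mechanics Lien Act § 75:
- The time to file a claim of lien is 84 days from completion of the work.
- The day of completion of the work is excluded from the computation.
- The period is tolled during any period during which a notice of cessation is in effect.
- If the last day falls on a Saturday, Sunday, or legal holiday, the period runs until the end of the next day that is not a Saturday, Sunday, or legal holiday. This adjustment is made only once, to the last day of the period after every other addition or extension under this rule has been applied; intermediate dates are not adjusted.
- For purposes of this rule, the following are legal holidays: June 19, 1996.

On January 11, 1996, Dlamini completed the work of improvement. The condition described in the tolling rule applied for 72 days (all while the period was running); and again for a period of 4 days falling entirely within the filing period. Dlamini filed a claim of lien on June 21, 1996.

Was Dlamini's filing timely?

84 days after January 11, 1996 is April 4, 1996.
Tolling adds 72 days: April 4, 1996 + 72 days = June 15, 1996.
Tolling adds 4 days: June 15, 1996 + 4 days = June 19, 1996.
June 19, 1996 is a listed holiday. The next qualifying day is June 20, 1996.
The deadline is June 20, 1996; the filing on June 21, 1996 is after that date.

No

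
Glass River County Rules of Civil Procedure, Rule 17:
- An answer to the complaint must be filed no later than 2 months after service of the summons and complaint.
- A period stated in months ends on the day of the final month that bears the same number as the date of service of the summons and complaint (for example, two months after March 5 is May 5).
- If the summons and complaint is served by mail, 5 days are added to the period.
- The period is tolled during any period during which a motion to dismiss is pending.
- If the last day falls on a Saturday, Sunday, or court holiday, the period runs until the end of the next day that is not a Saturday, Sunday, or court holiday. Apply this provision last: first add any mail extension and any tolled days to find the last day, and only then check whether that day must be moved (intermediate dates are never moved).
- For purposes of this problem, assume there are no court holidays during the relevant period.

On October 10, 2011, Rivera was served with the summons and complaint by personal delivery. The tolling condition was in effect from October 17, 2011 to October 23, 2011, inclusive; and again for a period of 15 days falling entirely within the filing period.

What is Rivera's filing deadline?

January 2, 2012

2 months after October 10, 2011 is December 10, 2011.
Service was not by mail, so no mail extension applies.
From October 17, 2011 through October 23, 2011 inclusive is 7 days; tolling adds 7 days: December 10, 2011 + 7 days = December 17, 2011.
Tolling adds 15 days: December 17, 2011 + 15 days = January 1, 2012.
January 1, 2012 is Sunday. The next qualifying day is January 2, 2012.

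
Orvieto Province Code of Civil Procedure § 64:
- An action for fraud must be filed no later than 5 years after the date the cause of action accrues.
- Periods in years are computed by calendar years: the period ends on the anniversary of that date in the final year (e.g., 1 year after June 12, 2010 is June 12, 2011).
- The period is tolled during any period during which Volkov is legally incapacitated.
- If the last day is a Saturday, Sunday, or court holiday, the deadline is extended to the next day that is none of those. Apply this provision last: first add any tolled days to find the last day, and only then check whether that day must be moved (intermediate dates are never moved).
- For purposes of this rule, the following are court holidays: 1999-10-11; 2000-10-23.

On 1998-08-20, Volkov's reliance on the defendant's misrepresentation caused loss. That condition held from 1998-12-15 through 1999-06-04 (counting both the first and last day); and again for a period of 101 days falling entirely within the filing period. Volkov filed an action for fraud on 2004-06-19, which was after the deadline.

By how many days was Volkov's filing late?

31 days

5 years after 1998-08-20 is August 20, 2003.
From December 15, 1998 through June 4, 1999 inclusive is 172 days; tolling adds 172 days: August 20, 2003 + 172 days = February 8, 2004.
Tolling adds 101 days: February 8, 2004 + 101 days = May 19, 2004.
May 19, 2004 is a Wednesday and not a court holiday, so no extension applies.
The deadline is May 19, 2004; from May 19, 2004 to June 19, 2004 is 31 days.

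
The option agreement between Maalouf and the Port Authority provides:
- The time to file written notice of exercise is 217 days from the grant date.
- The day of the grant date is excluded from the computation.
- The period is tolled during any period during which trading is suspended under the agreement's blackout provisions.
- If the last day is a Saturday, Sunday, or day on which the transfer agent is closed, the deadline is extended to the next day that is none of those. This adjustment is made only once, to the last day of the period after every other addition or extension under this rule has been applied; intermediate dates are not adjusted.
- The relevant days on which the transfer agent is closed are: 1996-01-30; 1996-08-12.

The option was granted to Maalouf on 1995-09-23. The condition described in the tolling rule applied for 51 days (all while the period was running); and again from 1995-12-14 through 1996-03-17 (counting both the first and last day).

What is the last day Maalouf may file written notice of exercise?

217 days after 1995-09-23 is April 27, 1996.
Tolling adds 51 days: April 27, 1996 + 51 days = June 17, 1996.
From December 14, 1995 through March 17, 1996 inclusive is 95 days; tolling adds 95 days: June 17, 1996 + 95 days = September 20, 1996.
September 20, 1996 is a Friday and not a day on which the transfer agent is closed, so no extension applies.

September 20, 1996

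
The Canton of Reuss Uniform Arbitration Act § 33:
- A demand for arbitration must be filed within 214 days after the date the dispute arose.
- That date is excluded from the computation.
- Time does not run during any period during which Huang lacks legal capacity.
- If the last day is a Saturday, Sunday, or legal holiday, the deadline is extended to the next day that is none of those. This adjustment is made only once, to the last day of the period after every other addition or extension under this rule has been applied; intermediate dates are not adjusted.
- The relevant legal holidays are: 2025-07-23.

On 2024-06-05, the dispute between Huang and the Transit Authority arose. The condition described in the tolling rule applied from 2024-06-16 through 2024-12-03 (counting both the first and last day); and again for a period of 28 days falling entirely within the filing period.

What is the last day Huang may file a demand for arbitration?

214 days after 2024-06-05 is January 5, 2025.
From June 16, 2024 through December 3, 2024 inclusive is 171 days; tolling adds 171 days: January 5, 2025 + 171 days = June 25, 2025.
Tolling adds 28 days: June 25, 2025 + 28 days = July 23, 2025.
July 23, 2025 is a listed holiday. The next qualifying day is July 24, 2025.

July 24, 2025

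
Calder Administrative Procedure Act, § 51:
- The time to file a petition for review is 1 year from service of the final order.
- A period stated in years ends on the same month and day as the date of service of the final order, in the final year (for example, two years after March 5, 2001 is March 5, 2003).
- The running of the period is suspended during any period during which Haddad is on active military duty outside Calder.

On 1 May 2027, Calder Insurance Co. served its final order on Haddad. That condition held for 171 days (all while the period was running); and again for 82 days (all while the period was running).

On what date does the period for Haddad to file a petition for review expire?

1 year after 1 May 2027 is May 1, 2028.
Tolling adds 171 days: May 1, 2028 + 171 days = October 19, 2028.
Tolling adds 82 days: October 19, 2028 + 82 days = January 9, 2029.

January 9, 2029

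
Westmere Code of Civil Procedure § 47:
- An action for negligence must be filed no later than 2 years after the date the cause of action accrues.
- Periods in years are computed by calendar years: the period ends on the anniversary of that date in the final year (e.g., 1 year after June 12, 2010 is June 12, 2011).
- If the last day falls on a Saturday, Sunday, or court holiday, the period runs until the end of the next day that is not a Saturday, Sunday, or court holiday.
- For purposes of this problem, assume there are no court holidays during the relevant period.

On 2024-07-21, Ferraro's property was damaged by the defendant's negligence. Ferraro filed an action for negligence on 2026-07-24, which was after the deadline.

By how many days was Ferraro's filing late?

2 years after 2024-07-21 is July 21, 2026.
July 21, 2026 is a Tuesday and not a court holiday, so no extension applies.
The deadline is July 21, 2026; from July 21, 2026 to July 24, 2026 is 3 days.

3 days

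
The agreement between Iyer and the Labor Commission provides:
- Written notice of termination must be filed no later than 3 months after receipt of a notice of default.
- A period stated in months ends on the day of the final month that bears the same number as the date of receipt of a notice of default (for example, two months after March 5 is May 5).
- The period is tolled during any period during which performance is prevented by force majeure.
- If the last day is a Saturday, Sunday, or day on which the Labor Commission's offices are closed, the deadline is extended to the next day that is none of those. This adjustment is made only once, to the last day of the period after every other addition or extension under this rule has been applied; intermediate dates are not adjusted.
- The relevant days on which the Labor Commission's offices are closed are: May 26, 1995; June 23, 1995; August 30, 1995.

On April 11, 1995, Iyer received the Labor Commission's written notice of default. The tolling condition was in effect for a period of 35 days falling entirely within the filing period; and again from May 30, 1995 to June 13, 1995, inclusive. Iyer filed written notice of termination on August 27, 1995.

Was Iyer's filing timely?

Yes

3 months after April 11, 1995 is July 11, 1995.
Tolling adds 35 days: July 11, 1995 + 35 days = August 15, 1995.
From May 30, 1995 through June 13, 1995 inclusive is 15 days; tolling adds 15 days: August 15, 1995 + 15 days = August 30, 1995.
August 30, 1995 is a listed holiday. The next qualifying day is August 31, 1995.
The deadline is August 31, 1995; the filing on August 27, 1995 is on or before that date.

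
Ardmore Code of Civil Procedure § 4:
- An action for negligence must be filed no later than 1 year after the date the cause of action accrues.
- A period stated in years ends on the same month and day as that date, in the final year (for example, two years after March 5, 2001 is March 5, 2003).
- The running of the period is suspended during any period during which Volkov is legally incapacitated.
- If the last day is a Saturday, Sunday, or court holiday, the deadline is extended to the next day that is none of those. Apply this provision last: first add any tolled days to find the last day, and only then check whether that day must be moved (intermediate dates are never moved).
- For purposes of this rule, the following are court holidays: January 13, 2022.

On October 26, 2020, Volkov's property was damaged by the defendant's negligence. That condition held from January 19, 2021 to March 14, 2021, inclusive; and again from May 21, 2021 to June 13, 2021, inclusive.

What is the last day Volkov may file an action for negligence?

January 14, 2022

1 year after October 26, 2020 is October 26, 2021.
From January 19, 2021 through March 14, 2021 inclusive is 55 days; tolling adds 55 days: October 26, 2021 + 55 days = December 20, 2021.
From May 21, 2021 through June 13, 2021 inclusive is 24 days; tolling adds 24 days: December 20, 2021 + 24 days = January 13, 2022.
January 13, 2022 is a listed holiday. The next qualifying day is January 14, 2022.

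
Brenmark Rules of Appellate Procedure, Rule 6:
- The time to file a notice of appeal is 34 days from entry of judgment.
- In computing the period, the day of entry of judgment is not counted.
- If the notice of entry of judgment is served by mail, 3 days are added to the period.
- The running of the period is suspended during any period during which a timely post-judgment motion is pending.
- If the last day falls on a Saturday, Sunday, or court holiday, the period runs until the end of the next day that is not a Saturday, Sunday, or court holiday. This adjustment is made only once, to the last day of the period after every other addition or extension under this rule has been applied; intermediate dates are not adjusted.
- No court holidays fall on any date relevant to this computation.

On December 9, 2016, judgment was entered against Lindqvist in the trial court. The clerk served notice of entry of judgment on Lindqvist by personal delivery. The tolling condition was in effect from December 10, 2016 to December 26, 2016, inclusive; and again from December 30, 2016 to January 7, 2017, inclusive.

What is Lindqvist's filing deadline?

February 7, 2017

34 days after December 9, 2016 is January 12, 2017.
Service was not by mail, so no mail extension applies.
From December 10, 2016 through December 26, 2016 inclusive is 17 days; tolling adds 17 days: January 12, 2017 + 17 days = January 29, 2017.
From December 30, 2016 through January 7, 2017 inclusive is 9 days; tolling adds 9 days: January 29, 2017 + 9 days = February 7, 2017.
February 7, 2017 is a Tuesday and not a court holiday, so no extension applies.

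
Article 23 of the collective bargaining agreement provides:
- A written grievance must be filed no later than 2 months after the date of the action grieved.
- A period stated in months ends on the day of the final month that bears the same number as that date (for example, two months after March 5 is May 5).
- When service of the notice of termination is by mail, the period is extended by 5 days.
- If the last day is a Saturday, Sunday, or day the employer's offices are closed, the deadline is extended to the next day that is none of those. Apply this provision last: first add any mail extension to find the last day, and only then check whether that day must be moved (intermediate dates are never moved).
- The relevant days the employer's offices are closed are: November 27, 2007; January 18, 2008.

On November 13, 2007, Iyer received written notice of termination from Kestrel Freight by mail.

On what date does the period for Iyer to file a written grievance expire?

January 21, 2008

2 months after November 13, 2007 is January 13, 2008.
Service was by mail, adding 5 days: January 13, 2008 + 5 days = January 18, 2008.
January 18, 2008 is a listed holiday; January 19, 2008 is Saturday; January 20, 2008 is Sunday. The next qualifying day is January 21, 2008.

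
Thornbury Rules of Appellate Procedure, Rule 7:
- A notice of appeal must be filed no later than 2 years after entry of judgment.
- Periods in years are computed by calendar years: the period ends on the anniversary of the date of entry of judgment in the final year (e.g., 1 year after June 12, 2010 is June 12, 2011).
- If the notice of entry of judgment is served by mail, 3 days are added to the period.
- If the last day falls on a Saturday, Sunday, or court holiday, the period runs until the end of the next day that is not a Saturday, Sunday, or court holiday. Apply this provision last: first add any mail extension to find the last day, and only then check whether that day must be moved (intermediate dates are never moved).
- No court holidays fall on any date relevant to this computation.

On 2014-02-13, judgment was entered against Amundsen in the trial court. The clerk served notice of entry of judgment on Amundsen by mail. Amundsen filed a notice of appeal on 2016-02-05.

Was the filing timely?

Yes

2 years after 2014-02-13 is February 13, 2016.
Service was by mail, adding 3 days: February 13, 2016 + 3 days = February 16, 2016.
February 16, 2016 is a Tuesday and not a court holiday, so no extension applies.
The deadline is February 16, 2016; the filing on February 5, 2016 is on or before that date.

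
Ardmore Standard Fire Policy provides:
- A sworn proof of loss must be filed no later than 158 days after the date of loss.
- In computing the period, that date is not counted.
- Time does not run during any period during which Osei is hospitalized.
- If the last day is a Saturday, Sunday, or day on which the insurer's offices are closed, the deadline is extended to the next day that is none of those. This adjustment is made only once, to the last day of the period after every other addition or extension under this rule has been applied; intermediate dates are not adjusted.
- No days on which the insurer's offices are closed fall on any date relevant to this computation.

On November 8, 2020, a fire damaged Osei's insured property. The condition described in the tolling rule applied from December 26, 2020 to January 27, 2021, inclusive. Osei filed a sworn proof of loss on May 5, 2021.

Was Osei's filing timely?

Yes

158 days after November 8, 2020 is April 15, 2021.
From December 26, 2020 through January 27, 2021 inclusive is 33 days; tolling adds 33 days: April 15, 2021 + 33 days = May 18, 2021.
May 18, 2021 is a Tuesday and not a day on which the insurer's offices are closed, so no extension applies.
The deadline is May 18, 2021; the filing on May 5, 2021 is on or before that date.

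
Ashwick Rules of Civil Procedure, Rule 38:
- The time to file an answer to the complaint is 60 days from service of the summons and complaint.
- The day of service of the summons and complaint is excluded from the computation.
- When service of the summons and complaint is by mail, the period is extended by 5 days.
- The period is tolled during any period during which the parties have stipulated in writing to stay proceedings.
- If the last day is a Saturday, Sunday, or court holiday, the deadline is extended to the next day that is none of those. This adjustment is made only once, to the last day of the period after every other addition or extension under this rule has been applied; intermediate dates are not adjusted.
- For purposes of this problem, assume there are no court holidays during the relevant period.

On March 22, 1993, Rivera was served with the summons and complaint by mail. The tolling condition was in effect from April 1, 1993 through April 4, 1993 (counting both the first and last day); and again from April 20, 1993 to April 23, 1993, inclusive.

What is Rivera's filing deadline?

60 days after March 22, 1993 is May 21, 1993.
Service was by mail, adding 5 days: May 21, 1993 + 5 days = May 26, 1993.
From April 1, 1993 through April 4, 1993 inclusive is 4 days; tolling adds 4 days: May 26, 1993 + 4 days = May 30, 1993.
From April 20, 1993 through April 23, 1993 inclusive is 4 days; tolling adds 4 days: May 30, 1993 + 4 days = June 3, 1993.
June 3, 1993 is a Thursday and not a court holiday, so no extension applies.

June 3, 1993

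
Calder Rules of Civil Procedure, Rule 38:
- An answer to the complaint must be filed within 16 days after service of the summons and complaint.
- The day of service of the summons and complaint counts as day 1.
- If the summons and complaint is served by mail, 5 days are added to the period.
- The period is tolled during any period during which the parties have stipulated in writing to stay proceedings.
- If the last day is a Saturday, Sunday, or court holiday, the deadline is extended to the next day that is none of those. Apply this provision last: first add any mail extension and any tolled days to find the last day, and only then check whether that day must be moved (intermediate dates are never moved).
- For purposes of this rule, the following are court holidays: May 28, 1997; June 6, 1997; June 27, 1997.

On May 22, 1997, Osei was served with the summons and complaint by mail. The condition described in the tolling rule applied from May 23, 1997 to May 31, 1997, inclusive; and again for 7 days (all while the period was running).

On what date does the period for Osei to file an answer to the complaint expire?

Counting May 22, 1997 as day 1, day 16 is June 6, 1997.
Service was by mail, adding 5 days: June 6, 1997 + 5 days = June 11, 1997.
From May 23, 1997 through May 31, 1997 inclusive is 9 days; tolling adds 9 days: June 11, 1997 + 9 days = June 20, 1997.
Tolling adds 7 days: June 20, 1997 + 7 days = June 27, 1997.
June 27, 1997 is a listed holiday; June 28, 1997 is Saturday; June 29, 1997 is Sunday. The next qualifying day is June 30, 1997.

June 30, 1997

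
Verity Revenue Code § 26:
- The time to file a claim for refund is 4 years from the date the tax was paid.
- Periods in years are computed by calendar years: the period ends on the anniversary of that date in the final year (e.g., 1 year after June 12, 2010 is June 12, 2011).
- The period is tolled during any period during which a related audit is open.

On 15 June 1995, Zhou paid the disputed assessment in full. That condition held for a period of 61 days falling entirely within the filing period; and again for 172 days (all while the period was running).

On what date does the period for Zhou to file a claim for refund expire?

4 years after 15 June 1995 is June 15, 1999.
Tolling adds 61 days: June 15, 1999 + 61 days = August 15, 1999.
Tolling adds 172 days: August 15, 1999 + 172 days = February 3, 2000.

February 3, 2000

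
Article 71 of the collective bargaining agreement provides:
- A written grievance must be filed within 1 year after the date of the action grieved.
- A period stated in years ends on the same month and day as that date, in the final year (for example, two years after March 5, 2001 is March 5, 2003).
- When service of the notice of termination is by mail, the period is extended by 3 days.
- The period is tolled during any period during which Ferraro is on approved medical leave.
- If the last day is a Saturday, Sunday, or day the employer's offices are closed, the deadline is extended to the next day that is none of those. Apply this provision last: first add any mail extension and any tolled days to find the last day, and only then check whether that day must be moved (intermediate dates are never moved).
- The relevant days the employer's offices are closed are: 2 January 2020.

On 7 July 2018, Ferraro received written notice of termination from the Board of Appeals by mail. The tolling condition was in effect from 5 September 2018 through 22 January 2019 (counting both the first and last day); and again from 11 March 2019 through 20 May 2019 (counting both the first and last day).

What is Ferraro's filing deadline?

February 6, 2020

1 year after 7 July 2018 is July 7, 2019.
Service was by mail, adding 3 days: July 7, 2019 + 3 days = July 10, 2019.
From September 5, 2018 through January 22, 2019 inclusive is 140 days; tolling adds 140 days: July 10, 2019 + 140 days = November 27, 2019.
From March 11, 2019 through May 20, 2019 inclusive is 71 days; tolling adds 71 days: November 27, 2019 + 71 days = February 6, 2020.
February 6, 2020 is a Thursday and not a day the employer's offices are closed, so no extension applies.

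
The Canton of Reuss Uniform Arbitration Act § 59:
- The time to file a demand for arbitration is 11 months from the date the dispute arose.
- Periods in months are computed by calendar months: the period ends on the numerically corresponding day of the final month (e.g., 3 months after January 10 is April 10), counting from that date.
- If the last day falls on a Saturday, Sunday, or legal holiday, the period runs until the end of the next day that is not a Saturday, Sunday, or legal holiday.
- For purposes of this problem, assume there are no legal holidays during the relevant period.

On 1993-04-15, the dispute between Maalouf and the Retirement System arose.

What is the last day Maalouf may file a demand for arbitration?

11 months after 1993-04-15 is March 15, 1994.
March 15, 1994 is a Tuesday and not a legal holiday, so no extension applies.

March 15, 1994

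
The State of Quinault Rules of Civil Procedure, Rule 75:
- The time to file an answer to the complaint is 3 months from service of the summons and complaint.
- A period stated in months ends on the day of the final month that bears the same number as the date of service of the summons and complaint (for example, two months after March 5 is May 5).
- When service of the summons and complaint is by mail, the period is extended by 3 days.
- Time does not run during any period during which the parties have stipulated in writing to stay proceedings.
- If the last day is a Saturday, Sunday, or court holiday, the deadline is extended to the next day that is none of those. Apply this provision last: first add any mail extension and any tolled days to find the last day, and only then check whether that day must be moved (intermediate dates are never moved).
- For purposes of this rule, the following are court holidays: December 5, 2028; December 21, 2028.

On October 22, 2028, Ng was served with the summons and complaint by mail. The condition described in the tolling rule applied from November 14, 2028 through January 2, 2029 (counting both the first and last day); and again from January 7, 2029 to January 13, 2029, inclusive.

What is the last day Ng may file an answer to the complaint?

3 months after October 22, 2028 is January 22, 2029.
Service was by mail, adding 3 days: January 22, 2029 + 3 days = January 25, 2029.
From November 14, 2028 through January 2, 2029 inclusive is 50 days; tolling adds 50 days: January 25, 2029 + 50 days = March 16, 2029.
From January 7, 2029 through January 13, 2029 inclusive is 7 days; tolling adds 7 days: March 16, 2029 + 7 days = March 23, 2029.
March 23, 2029 is a Friday and not a court holiday, so no extension applies.

March 23, 2029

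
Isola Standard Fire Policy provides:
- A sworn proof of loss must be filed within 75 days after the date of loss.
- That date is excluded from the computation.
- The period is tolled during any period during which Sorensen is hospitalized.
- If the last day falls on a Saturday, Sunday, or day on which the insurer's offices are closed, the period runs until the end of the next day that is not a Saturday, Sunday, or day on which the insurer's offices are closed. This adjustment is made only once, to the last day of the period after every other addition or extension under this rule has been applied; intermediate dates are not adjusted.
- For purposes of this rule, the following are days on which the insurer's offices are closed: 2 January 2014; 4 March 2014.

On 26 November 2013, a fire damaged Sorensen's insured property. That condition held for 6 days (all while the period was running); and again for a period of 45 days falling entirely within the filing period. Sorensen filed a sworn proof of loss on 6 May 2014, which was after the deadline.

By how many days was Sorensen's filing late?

75 days after 26 November 2013 is February 9, 2014.
Tolling adds 6 days: February 9, 2014 + 6 days = February 15, 2014.
Tolling adds 45 days: February 15, 2014 + 45 days = April 1, 2014.
April 1, 2014 is a Tuesday and not a day on which the insurer's offices are closed, so no extension applies.
The deadline is April 1, 2014; from April 1, 2014 to May 6, 2014 is 35 days.

35 days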